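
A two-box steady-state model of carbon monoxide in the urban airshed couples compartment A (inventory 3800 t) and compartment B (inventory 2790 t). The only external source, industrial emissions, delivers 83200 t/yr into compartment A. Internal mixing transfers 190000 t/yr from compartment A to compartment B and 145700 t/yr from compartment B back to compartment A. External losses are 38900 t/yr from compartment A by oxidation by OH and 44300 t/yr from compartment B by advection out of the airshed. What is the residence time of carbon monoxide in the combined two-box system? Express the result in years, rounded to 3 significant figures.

0.0792 yr

For the system as a whole, the A↔B exchange is internal and contributes nothing to the throughput; only the external sinks remove mass.
M_total = 3800 + 2790 = 6590.0 t.
ΣF_external_out = 38900 + 44300 = 83200 t/yr.
τ = M_total / ΣF_ext = 6590.0 / 83200 = 0.07921 yr.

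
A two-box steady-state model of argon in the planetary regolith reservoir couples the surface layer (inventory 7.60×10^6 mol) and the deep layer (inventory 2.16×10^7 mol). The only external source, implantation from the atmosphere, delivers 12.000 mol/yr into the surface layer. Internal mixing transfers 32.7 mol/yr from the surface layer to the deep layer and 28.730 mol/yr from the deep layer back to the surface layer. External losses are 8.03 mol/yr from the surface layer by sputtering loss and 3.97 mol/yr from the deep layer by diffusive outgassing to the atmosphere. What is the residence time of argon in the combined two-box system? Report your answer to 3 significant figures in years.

2.43×10^6 yr

Treat the two boxes together as one reservoir: the mixing fluxes between them are internal recycling, so τ = ΣM / Σ(external losses).
M_total = 7.60×10^6 + 2.16×10^7 = 2.9200×10^7 mol.
ΣF_external_out = 8.03 + 3.97 = 12.000 mol/yr.
τ = M_total / ΣF_ext = 2.9200×10^7 / 12.000 = 2.433×10^6 yr.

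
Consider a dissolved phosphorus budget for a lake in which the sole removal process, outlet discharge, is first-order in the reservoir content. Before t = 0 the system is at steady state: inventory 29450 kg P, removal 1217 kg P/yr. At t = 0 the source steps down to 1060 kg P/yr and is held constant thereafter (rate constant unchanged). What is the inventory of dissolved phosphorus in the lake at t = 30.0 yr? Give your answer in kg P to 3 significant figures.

τ = M₀/F₀ = 29450/1217 = 24.20 yr; rate constant k = 1/τ.
New steady state M_∞ = F₁/k = F₁·τ = 1060 × 24.20 = 25651 kg P.
M(t) = M_∞ + (M₀ − M_∞)·e^(−t/τ); t/τ = 30.0/24.20 = 1.240, so e^(−t/τ) = 0.2895.
M(t) = 25651 + 3799 × 0.2895 = 26751 kg P.

26800 kg P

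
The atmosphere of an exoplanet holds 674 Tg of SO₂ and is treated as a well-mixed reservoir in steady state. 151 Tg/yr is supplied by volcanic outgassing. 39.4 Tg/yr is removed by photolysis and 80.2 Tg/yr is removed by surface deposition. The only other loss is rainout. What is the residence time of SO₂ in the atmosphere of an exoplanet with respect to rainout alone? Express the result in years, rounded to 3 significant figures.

At steady state ΣF_in = ΣF_out.
ΣF_in = 151.00 Tg/yr.
Rainout flux = ΣF_in − (39.4 + 80.2) = 151.00 − 119.6 = 31.40 Tg/yr.
τ = M / F = 674 / 31.40 = 21.46 yr.

21.5 yr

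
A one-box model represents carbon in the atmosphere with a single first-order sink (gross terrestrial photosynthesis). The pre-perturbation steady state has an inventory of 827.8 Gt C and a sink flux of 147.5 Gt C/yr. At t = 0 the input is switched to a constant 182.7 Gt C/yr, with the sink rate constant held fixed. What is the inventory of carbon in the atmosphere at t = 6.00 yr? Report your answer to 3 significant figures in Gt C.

The sink rate constant is k = F₀/M₀ = 147.5/827.8 = 0.1782 yr⁻¹.
Solving dM/dt = F₁ − kM with M(0) = M₀ gives M(t) = F₁/k + (M₀ − F₁/k)·e^(−kt).
F₁/k = 182.7/0.1782 = 1025.3 Gt C; kt = 0.1782 × 6.00 = 1.069, e^(−kt) = 0.3433.
M(6.00) = 1025.3 + (827.8 − 1025.3) × 0.3433 = 1025.3 − 67.82 = 957.53 Gt C.

958 Gt C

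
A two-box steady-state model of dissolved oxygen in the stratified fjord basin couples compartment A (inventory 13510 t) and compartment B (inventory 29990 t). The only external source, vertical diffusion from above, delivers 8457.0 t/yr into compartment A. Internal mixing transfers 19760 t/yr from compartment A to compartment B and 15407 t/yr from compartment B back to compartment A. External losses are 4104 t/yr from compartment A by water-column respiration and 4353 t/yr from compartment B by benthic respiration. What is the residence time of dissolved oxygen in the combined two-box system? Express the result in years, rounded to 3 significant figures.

5.14 yr

For the system as a whole, the A↔B exchange is internal and contributes nothing to the throughput; only the external sinks remove mass.
M_total = 13510 + 29990 = 43500 t.
ΣF_external_out = 4104 + 4353 = 8457.0 t/yr.
τ = M_total / ΣF_ext = 43500 / 8457.0 = 5.144 yr.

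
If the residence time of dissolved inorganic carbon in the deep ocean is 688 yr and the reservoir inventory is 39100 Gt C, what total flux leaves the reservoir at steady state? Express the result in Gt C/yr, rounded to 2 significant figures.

F = M / τ = 39100 / 688 = 56.83 Gt C/yr.

57 Gt C/yr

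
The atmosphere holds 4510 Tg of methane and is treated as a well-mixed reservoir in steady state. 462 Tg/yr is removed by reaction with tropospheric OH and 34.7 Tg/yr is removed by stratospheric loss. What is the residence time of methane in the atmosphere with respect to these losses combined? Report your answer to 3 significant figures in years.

9.08 yr

Total removal = 462.0 + 34.70 = 496.70 Tg/yr.
τ = M / ΣF_out = 4510 / 496.70 = 9.080 yr.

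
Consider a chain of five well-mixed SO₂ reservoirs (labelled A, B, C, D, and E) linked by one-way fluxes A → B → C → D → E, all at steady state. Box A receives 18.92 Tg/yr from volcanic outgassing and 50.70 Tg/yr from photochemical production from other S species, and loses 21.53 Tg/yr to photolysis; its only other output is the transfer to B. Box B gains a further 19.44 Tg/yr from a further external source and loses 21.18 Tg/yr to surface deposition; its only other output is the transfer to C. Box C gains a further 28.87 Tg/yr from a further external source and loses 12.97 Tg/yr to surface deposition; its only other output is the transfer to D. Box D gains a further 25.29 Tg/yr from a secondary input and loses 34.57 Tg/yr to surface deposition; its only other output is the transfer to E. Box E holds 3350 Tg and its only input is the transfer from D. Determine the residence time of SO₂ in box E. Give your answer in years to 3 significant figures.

63.2 yr

Box A: F(A→B) = (18.92 + 50.70) − 21.53 = 48.090 Tg/yr.
Box B: F(B→C) = (48.090 + 19.44) − 21.18 = 46.350 Tg/yr.
Box C: F(C→D) = (46.350 + 28.87) − 12.97 = 62.250 Tg/yr.
Box D: F(D→E) = (62.250 + 25.29) − 34.57 = 52.970 Tg/yr.
Box E throughput = its input = 52.970 Tg/yr; τ = 3350 / 52.970 = 63.24 yr.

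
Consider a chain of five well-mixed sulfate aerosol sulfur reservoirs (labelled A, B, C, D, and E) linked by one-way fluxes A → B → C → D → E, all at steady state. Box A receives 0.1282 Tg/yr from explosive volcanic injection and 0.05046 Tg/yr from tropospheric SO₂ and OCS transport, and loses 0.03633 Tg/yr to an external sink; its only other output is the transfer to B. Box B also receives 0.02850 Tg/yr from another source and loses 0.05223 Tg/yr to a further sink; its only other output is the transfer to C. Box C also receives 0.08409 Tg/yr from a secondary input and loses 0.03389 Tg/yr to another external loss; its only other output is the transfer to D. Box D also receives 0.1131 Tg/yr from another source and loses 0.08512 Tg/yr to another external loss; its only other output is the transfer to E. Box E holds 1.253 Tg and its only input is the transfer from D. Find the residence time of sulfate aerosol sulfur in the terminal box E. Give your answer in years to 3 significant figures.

Box A: F(A→B) = (0.1282 + 0.05046) − 0.03633 = 0.14233 Tg/yr.
Box B: F(B→C) = (0.14233 + 0.02850) − 0.05223 = 0.11860 Tg/yr.
Box C: F(C→D) = (0.11860 + 0.08409) − 0.03389 = 0.16880 Tg/yr.
Box D: F(D→E) = (0.16880 + 0.1131) − 0.08512 = 0.19678 Tg/yr.
Box E throughput = its input = 0.19678 Tg/yr; τ = 1.253 / 0.19678 = 6.368 yr.

6.37 yr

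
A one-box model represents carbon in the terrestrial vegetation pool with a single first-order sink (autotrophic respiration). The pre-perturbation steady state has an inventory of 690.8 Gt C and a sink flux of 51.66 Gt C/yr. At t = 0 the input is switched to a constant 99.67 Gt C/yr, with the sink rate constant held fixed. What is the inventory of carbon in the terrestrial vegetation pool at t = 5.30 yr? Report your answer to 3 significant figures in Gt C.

τ = M₀/F₀ = 690.8/51.66 = 13.37 yr; rate constant k = 1/τ.
New steady state M_∞ = F₁/k = F₁·τ = 99.67 × 13.37 = 1332.8 Gt C.
M(t) = M_∞ + (M₀ − M_∞)·e^(−t/τ); t/τ = 5.30/13.37 = 0.3963, so e^(−t/τ) = 0.6728.
M(t) = 1332.8 − 642.0 × 0.6728 = 900.88 Gt C.

901 Gt C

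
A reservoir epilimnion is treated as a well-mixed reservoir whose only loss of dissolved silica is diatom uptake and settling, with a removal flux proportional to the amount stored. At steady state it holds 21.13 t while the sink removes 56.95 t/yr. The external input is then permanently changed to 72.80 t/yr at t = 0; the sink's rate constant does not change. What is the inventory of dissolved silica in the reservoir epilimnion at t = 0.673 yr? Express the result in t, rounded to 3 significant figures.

τ = M₀/F₀ = 21.13/56.95 = 0.3710 yr; rate constant k = 1/τ.
New steady state M_∞ = F₁/k = F₁·τ = 72.80 × 0.3710 = 27.011 t.
M(t) = M_∞ + (M₀ − M_∞)·e^(−t/τ); t/τ = 0.673/0.3710 = 1.814, so e^(−t/τ) = 0.1630.
M(t) = 27.011 − 5.881 × 0.1630 = 26.052 t.

26.1 t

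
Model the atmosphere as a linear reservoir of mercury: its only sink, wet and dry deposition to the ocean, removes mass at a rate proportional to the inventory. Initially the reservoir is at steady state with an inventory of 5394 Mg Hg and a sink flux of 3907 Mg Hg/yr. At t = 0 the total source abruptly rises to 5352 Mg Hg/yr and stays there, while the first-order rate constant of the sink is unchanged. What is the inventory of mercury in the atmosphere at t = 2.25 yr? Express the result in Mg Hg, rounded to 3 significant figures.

Residence time τ = M₀/F₀ = 1.381 yr. The eventual steady state is M_∞ = M₀·(F₁/F₀) = 5394 × 5352/3907 = 7389.0 Mg Hg.
The anomaly ΔM(t) = M(t) − M_∞ decays as ΔM₀·e^(−t/τ) with ΔM₀ = 5394 − 7389.0 = −1995 Mg Hg.
At t = 2.25 yr, e^(−t/τ) = e^(−1.630) = 0.1960, so ΔM = −391.0 Mg Hg and M = 7389.0 − 391.0 = 6998.0 Mg Hg.

7000 Mg Hg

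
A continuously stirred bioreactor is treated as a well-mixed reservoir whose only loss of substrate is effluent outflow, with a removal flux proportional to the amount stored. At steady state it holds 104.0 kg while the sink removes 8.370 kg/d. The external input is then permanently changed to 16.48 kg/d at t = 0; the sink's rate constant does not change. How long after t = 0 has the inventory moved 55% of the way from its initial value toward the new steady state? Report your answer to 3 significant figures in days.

τ = M₀/F₀ = 104.0/8.370 = 12.43 d.
The remaining gap fraction is e^(−t/τ); 55% covered ⇒ e^(−t/τ) = 0.450.
t = −τ ln(0.450) = 12.43 × 0.7985 = 9.922 d.

9.92 d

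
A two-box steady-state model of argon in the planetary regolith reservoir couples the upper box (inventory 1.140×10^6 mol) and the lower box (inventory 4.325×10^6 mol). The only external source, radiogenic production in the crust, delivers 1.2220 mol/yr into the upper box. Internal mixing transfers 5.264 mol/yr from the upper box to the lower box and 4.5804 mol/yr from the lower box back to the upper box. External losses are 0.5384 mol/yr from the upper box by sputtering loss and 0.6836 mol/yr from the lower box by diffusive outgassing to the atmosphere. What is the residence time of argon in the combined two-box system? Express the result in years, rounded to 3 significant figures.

Treat the two boxes together as one reservoir: the mixing fluxes between them are internal recycling, so τ = ΣM / Σ(external losses).
M_total = 1.140×10^6 + 4.325×10^6 = 5.4650×10^6 mol.
ΣF_external_out = 0.5384 + 0.6836 = 1.2220 mol/yr.
τ = M_total / ΣF_ext = 5.4650×10^6 / 1.2220 = 4.472×10^6 yr.

4.47×10^6 yr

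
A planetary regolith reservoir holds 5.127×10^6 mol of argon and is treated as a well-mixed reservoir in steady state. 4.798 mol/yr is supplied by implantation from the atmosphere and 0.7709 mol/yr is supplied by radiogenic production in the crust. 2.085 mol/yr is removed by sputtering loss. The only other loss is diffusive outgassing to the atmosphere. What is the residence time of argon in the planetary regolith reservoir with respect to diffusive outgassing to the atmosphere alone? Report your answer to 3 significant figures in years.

At steady state ΣF_in = ΣF_out.
ΣF_in = 4.798 + 0.7709 = 5.5689 mol/yr.
Diffusive outgassing to the atmosphere flux = ΣF_in − (2.085) = 5.5689 − 2.085 = 3.484 mol/yr.
τ = M / F = 5.127×10^6 / 3.484 = 1.472×10^6 yr.

1.47×10^6 yr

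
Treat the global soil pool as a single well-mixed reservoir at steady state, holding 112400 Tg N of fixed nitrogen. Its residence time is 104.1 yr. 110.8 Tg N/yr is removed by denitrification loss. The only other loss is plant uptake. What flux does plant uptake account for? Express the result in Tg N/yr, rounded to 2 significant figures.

970 Tg N/yr

Total removal F = M/τ = 112400 / 104.1 = 1080 Tg N/yr.
Plant uptake = F − (110.8) = 1080 − 110.8 = 968.9 Tg N/yr.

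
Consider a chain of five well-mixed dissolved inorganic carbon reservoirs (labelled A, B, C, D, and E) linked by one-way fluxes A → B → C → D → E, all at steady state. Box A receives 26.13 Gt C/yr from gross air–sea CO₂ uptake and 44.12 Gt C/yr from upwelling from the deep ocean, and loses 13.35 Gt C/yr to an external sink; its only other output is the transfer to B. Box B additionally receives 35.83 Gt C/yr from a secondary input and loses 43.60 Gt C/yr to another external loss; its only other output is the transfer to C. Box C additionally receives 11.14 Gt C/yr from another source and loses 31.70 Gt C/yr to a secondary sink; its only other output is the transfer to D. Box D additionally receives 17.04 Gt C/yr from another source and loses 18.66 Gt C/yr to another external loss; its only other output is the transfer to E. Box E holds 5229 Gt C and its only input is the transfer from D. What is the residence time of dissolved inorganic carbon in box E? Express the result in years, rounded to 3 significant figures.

Box A: F(A→B) = (26.13 + 44.12) − 13.35 = 56.900 Gt C/yr.
Box B: F(B→C) = (56.900 + 35.83) − 43.60 = 49.130 Gt C/yr.
Box C: F(C→D) = (49.130 + 11.14) − 31.70 = 28.570 Gt C/yr.
Box D: F(D→E) = (28.570 + 17.04) − 18.66 = 26.950 Gt C/yr.
Box E throughput = its input = 26.950 Gt C/yr; τ = 5229 / 26.950 = 194.0 yr.

194 yr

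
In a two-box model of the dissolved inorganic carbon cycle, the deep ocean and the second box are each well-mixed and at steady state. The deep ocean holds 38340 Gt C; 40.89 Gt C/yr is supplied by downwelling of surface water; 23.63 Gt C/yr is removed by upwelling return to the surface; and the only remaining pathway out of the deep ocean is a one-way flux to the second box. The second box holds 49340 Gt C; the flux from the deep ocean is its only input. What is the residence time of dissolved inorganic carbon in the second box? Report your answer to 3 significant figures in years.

2860 yr

Balance the deep ocean: ΣF_in = 40.890 Gt C/yr.
Flux to the second box = ΣF_in − (23.63) = 17.260 Gt C/yr.
At steady state the output of the second box equals its input, 17.260 Gt C/yr.
τ = M / F = 49340 / 17.260 = 2859 yr.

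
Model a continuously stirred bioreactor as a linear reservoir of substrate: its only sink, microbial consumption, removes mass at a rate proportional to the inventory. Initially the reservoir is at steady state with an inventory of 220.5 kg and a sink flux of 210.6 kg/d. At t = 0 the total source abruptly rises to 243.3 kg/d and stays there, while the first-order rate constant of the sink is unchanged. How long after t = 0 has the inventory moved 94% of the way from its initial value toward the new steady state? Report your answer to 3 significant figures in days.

2.95 d

τ = M₀/F₀ = 220.5/210.6 = 1.047 d.
The remaining gap fraction is e^(−t/τ); 94% covered ⇒ e^(−t/τ) = 0.0600.
t = −τ ln(0.0600) = 1.047 × 2.813 = 2.946 d.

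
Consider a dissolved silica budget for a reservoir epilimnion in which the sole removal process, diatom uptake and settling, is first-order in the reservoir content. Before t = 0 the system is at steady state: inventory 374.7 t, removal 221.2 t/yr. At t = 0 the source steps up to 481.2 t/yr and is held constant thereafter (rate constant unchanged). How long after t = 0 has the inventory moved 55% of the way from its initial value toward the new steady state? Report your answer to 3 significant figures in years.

1.35 yr

τ = M₀/F₀ = 374.7/221.2 = 1.694 yr.
The remaining gap fraction is e^(−t/τ); 55% covered ⇒ e^(−t/τ) = 0.450.
t = −τ ln(0.450) = 1.694 × 0.7985 = 1.353 yr.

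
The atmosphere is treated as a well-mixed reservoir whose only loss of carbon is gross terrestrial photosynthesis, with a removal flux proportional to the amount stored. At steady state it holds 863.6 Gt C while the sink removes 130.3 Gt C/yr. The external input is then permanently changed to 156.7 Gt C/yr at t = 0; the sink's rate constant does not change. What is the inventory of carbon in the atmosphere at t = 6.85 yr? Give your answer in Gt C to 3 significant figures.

976 Gt C

τ = M₀/F₀ = 863.6/130.3 = 6.628 yr; rate constant k = 1/τ.
New steady state M_∞ = F₁/k = F₁·τ = 156.7 × 6.628 = 1038.6 Gt C.
M(t) = M_∞ + (M₀ − M_∞)·e^(−t/τ); t/τ = 6.85/6.628 = 1.034, so e^(−t/τ) = 0.3557.
M(t) = 1038.6 − 175.0 × 0.3557 = 976.33 Gt C.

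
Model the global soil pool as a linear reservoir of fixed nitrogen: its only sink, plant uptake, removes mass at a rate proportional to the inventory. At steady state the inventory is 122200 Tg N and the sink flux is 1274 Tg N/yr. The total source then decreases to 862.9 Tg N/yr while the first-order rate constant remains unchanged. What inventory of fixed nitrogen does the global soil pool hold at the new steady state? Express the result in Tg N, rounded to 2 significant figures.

Rate constant k = F/M = 1274 / 122200 = 0.01043 yr⁻¹.
At the new steady state, source = k·M_new ⇒ M_new = 862.9 / 0.01043 = 82770 Tg N.
(Equivalently M_new = M × F_new/F_old = 122200 × 862.9/1274.)

83000 Tg N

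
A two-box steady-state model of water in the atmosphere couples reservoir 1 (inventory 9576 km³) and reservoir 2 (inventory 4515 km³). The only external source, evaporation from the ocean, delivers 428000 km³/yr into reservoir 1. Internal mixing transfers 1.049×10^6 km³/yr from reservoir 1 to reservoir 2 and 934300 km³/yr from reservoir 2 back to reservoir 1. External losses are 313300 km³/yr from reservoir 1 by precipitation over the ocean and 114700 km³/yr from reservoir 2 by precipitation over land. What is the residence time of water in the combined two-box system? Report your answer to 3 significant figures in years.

Residence time in the combined system uses the total inventory and the total *external* removal — internal exchanges between the two boxes cancel.
M_total = 9576 + 4515 = 14091 km³.
ΣF_external_out = 313300 + 114700 = 428000 km³/yr.
τ = M_total / ΣF_ext = 14091 / 428000 = 0.03292 yr.

0.0329 yr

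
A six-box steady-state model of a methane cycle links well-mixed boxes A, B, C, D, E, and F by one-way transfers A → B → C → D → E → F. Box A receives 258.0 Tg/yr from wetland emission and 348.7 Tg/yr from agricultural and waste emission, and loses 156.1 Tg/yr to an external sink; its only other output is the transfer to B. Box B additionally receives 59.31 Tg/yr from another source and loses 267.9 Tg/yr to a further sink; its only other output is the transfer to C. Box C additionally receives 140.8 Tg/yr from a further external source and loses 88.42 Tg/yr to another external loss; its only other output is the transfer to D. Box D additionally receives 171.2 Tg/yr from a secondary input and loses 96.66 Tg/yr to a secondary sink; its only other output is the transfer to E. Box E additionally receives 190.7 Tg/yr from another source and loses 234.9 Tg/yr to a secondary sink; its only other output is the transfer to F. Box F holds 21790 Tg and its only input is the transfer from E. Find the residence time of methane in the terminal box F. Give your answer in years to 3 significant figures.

67.1 yr

Box A: F(A→B) = (258.0 + 348.7) − 156.1 = 450.60 Tg/yr.
Box B: F(B→C) = (450.60 + 59.31) − 267.9 = 242.01 Tg/yr.
Box C: F(C→D) = (242.01 + 140.8) − 88.42 = 294.39 Tg/yr.
Box D: F(D→E) = (294.39 + 171.2) − 96.66 = 368.93 Tg/yr.
Box E: F(E→F) = (368.93 + 190.7) − 234.9 = 324.73 Tg/yr.
Box F throughput = its input = 324.73 Tg/yr; τ = 21790 / 324.73 = 67.10 yr.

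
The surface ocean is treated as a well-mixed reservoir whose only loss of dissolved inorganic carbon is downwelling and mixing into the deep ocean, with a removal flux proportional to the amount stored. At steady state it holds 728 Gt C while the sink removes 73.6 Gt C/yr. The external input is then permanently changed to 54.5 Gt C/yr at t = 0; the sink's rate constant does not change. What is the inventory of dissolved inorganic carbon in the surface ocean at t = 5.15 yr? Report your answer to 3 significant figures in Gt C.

651 Gt C

The sink rate constant is k = F₀/M₀ = 73.6/728 = 0.1011 yr⁻¹.
Solving dM/dt = F₁ − kM with M(0) = M₀ gives M(t) = F₁/k + (M₀ − F₁/k)·e^(−kt).
F₁/k = 54.5/0.1011 = 539.08 Gt C; kt = 0.1011 × 5.15 = 0.5207, e^(−kt) = 0.5941.
M(5.15) = 539.08 + (728 − 539.08) × 0.5941 = 539.08 + 112.2 = 651.32 Gt C.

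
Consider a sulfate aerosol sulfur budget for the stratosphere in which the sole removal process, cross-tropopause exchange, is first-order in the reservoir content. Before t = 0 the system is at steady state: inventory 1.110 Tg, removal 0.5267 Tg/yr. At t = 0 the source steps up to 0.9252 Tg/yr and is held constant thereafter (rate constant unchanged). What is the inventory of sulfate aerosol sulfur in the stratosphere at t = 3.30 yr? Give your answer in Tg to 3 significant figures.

The sink rate constant is k = F₀/M₀ = 0.5267/1.110 = 0.4745 yr⁻¹.
Solving dM/dt = F₁ − kM with M(0) = M₀ gives M(t) = F₁/k + (M₀ − F₁/k)·e^(−kt).
F₁/k = 0.9252/0.4745 = 1.9498 Tg; kt = 0.4745 × 3.30 = 1.566, e^(−kt) = 0.2089.
M(3.30) = 1.9498 + (1.110 − 1.9498) × 0.2089 = 1.9498 − 0.1754 = 1.7744 Tg.

1.77 Tg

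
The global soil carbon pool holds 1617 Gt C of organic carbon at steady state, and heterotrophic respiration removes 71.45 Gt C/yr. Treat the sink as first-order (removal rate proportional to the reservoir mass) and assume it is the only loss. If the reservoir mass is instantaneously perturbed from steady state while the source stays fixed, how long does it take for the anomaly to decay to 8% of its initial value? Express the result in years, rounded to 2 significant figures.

57 yr

For a linear reservoir the anomaly decays as exp(−t/τ) with τ = M/F = 1617/71.45 = 22.63 yr.
exp(−t/τ) = 0.08 ⇒ t = −τ ln(0.08) = 22.63 × 2.526 = 57.16 yr.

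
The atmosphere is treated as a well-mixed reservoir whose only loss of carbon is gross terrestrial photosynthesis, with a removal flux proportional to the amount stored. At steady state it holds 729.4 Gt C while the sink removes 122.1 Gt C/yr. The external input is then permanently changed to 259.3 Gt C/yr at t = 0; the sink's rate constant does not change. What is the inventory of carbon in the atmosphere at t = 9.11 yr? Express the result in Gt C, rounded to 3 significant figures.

The sink rate constant is k = F₀/M₀ = 122.1/729.4 = 0.1674 yr⁻¹.
Solving dM/dt = F₁ − kM with M(0) = M₀ gives M(t) = F₁/k + (M₀ − F₁/k)·e^(−kt).
F₁/k = 259.3/0.1674 = 1549.0 Gt C; kt = 0.1674 × 9.11 = 1.525, e^(−kt) = 0.2176.
M(9.11) = 1549.0 + (729.4 − 1549.0) × 0.2176 = 1549.0 − 178.4 = 1370.6 Gt C.

1370 Gt C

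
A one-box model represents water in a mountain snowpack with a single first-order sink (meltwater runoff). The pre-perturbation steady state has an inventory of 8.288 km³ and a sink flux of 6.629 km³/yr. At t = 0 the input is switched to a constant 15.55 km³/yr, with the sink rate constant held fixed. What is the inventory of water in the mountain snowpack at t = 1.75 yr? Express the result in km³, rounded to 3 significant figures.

16.7 km³

τ = M₀/F₀ = 8.288/6.629 = 1.250 yr; rate constant k = 1/τ.
New steady state M_∞ = F₁/k = F₁·τ = 15.55 × 1.250 = 19.442 km³.
M(t) = M_∞ + (M₀ − M_∞)·e^(−t/τ); t/τ = 1.75/1.250 = 1.400, so e^(−t/τ) = 0.2467.
M(t) = 19.442 − 11.15 × 0.2467 = 16.690 km³.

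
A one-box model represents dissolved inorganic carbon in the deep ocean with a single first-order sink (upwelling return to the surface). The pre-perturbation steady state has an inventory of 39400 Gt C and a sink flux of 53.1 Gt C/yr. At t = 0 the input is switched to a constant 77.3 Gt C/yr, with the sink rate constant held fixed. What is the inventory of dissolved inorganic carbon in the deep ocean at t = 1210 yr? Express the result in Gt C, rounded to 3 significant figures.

53800 Gt C

τ = M₀/F₀ = 39400/53.1 = 742.0 yr; rate constant k = 1/τ.
New steady state M_∞ = F₁/k = F₁·τ = 77.3 × 742.0 = 57356 Gt C.
M(t) = M_∞ + (M₀ − M_∞)·e^(−t/τ); t/τ = 1210/742.0 = 1.631, so e^(−t/τ) = 0.1958.
M(t) = 57356 − 17960 × 0.1958 = 53841 Gt C.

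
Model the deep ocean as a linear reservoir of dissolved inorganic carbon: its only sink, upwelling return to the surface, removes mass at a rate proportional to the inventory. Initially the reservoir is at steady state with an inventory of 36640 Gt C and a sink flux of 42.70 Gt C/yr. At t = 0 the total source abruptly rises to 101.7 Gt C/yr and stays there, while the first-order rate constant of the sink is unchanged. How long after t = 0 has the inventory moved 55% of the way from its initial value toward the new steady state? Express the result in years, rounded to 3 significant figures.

τ = M₀/F₀ = 36640/42.70 = 858.1 yr.
The remaining gap fraction is e^(−t/τ); 55% covered ⇒ e^(−t/τ) = 0.450.
t = −τ ln(0.450) = 858.1 × 0.7985 = 685.2 yr.

685 yr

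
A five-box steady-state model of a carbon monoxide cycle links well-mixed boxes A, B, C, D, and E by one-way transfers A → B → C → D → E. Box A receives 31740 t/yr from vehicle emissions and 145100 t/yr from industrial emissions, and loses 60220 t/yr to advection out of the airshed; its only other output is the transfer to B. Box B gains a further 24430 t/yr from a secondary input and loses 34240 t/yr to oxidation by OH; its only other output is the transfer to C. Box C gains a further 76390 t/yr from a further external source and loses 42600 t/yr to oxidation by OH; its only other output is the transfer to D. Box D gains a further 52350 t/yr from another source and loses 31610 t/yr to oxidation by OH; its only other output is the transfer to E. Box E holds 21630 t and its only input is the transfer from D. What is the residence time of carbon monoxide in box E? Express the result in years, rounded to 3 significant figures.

Box A: F(A→B) = (31740 + 145100) − 60220 = 116620 t/yr.
Box B: F(B→C) = (116620 + 24430) − 34240 = 106810 t/yr.
Box C: F(C→D) = (106810 + 76390) − 42600 = 140600 t/yr.
Box D: F(D→E) = (140600 + 52350) − 31610 = 161340 t/yr.
Box E throughput = its input = 161340 t/yr; τ = 21630 / 161340 = 0.1341 yr.

0.134 yr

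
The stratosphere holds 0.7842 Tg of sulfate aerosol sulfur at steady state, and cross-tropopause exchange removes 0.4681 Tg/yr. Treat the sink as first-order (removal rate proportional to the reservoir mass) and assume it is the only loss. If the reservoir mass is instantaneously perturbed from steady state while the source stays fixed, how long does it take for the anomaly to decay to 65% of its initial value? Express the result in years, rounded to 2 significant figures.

0.72 yr

For a linear reservoir the anomaly decays as exp(−t/τ) with τ = M/F = 0.7842/0.4681 = 1.675 yr.
exp(−t/τ) = 0.65 ⇒ t = −τ ln(0.65) = 1.675 × 0.4308 = 0.7217 yr.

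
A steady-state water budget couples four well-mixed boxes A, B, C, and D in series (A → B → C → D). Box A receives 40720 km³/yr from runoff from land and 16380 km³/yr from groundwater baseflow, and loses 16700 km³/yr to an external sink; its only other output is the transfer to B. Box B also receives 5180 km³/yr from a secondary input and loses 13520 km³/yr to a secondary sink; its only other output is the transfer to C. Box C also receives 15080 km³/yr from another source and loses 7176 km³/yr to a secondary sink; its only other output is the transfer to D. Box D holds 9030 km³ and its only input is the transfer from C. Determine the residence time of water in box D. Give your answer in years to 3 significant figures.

Box A: F(A→B) = (40720 + 16380) − 16700 = 40400 km³/yr.
Box B: F(B→C) = (40400 + 5180) − 13520 = 32060 km³/yr.
Box C: F(C→D) = (32060 + 15080) − 7176 = 39964 km³/yr.
Box D throughput = its input = 39964 km³/yr; τ = 9030 / 39964 = 0.2260 yr.

0.226 yr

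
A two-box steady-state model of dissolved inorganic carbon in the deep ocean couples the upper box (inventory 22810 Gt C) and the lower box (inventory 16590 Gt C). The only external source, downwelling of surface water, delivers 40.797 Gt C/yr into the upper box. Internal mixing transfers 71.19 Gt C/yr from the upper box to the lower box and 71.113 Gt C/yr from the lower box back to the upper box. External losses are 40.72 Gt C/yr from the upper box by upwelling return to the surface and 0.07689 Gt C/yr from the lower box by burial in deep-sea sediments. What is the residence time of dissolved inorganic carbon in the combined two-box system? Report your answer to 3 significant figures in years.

966 yr

Residence time in the combined system uses the total inventory and the total *external* removal — internal exchanges between the two boxes cancel.
M_total = 22810 + 16590 = 39400 Gt C.
ΣF_external_out = 40.72 + 0.07689 = 40.797 Gt C/yr.
τ = M_total / ΣF_ext = 39400 / 40.797 = 965.8 yr.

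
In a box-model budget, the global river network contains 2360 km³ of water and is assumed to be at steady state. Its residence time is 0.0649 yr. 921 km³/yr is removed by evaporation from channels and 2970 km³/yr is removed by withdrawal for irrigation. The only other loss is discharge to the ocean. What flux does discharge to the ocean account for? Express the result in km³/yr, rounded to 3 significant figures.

32500 km³/yr

Total removal F = M/τ = 2360 / 0.0649 = 36360 km³/yr.
Discharge to the ocean = F − (921 + 2970) = 36360 − 3891 = 32470 km³/yr.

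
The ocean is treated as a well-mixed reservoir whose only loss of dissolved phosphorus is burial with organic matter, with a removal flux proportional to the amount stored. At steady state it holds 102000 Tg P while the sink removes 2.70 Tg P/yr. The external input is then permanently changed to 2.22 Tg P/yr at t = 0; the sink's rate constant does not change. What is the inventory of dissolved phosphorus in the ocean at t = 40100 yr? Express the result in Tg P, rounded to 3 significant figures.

90100 Tg P

Residence time τ = M₀/F₀ = 37780 yr. The eventual steady state is M_∞ = M₀·(F₁/F₀) = 102000 × 2.22/2.70 = 83867 Tg P.
The anomaly ΔM(t) = M(t) − M_∞ decays as ΔM₀·e^(−t/τ) with ΔM₀ = 102000 − 83867 = 18130 Tg P.
At t = 40100 yr, e^(−t/τ) = e^(−1.061) = 0.3459, so ΔM = 6273 Tg P and M = 83867 + 6273 = 90140 Tg P.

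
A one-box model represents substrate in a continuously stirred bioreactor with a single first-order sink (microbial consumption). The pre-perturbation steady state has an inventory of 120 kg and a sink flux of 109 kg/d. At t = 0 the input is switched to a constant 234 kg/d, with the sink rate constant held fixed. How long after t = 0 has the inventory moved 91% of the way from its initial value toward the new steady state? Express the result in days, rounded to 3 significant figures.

τ = M₀/F₀ = 120/109 = 1.101 d.
The remaining gap fraction is e^(−t/τ); 91% covered ⇒ e^(−t/τ) = 0.0900.
t = −τ ln(0.0900) = 1.101 × 2.408 = 2.651 d.

2.65 d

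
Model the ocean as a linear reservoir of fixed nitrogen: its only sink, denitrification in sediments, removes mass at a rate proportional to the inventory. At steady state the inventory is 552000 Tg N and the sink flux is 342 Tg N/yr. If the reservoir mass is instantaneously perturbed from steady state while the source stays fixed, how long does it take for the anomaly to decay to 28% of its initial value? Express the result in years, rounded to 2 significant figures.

For a linear reservoir the anomaly decays as exp(−t/τ) with τ = M/F = 552000/342 = 1614 yr.
exp(−t/τ) = 0.28 ⇒ t = −τ ln(0.28) = 1614 × 1.273 = 2055 yr.

2100 yr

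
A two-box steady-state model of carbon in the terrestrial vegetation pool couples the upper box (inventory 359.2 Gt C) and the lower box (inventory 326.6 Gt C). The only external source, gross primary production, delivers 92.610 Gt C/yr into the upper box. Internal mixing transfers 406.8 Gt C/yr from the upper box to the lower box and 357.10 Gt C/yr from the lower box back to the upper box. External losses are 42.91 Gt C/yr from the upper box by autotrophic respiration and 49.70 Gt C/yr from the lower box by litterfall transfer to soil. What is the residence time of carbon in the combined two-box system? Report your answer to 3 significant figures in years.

Residence time in the combined system uses the total inventory and the total *external* removal — internal exchanges between the two boxes cancel.
M_total = 359.2 + 326.6 = 685.80 Gt C.
ΣF_external_out = 42.91 + 49.70 = 92.610 Gt C/yr.
τ = M_total / ΣF_ext = 685.80 / 92.610 = 7.405 yr.

7.41 yr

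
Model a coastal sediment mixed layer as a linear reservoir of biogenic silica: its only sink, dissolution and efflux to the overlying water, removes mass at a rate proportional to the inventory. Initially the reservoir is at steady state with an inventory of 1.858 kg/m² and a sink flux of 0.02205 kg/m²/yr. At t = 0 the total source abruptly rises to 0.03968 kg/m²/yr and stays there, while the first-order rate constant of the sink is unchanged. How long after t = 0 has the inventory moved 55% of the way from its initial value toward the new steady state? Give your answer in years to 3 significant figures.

67.3 yr

τ = M₀/F₀ = 1.858/0.02205 = 84.26 yr.
The remaining gap fraction is e^(−t/τ); 55% covered ⇒ e^(−t/τ) = 0.450.
t = −τ ln(0.450) = 84.26 × 0.7985 = 67.28 yr.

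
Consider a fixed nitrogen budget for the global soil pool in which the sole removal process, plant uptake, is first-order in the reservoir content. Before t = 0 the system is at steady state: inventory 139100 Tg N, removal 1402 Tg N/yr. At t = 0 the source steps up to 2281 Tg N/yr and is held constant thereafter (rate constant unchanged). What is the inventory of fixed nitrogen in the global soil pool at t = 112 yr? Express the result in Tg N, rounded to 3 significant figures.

τ = M₀/F₀ = 139100/1402 = 99.22 yr; rate constant k = 1/τ.
New steady state M_∞ = F₁/k = F₁·τ = 2281 × 99.22 = 226310 Tg N.
M(t) = M_∞ + (M₀ − M_∞)·e^(−t/τ); t/τ = 112/99.22 = 1.129, so e^(−t/τ) = 0.3234.
M(t) = 226310 − 87210 × 0.3234 = 198110 Tg N.

198000 Tg N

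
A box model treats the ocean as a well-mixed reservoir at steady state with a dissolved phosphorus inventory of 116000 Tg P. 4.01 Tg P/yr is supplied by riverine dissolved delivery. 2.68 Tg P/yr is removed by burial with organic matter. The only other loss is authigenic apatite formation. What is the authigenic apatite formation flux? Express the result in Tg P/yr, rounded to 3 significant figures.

1.33 Tg P/yr

At steady state ΣF_in = ΣF_out.
ΣF_in = 4.0100 Tg P/yr.
Authigenic apatite formation flux = ΣF_in − (2.68) = 4.0100 − 2.680 = 1.330 Tg P/yr.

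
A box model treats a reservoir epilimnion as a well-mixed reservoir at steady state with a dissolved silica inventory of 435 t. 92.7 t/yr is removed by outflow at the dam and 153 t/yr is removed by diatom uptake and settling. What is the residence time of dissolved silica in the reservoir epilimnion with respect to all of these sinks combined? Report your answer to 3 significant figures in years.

1.77 yr

Total removal flux = 92.7 + 153 = 245.70 t/yr.
τ = M / ΣF_out = 435 / 245.70 = 1.770 yr.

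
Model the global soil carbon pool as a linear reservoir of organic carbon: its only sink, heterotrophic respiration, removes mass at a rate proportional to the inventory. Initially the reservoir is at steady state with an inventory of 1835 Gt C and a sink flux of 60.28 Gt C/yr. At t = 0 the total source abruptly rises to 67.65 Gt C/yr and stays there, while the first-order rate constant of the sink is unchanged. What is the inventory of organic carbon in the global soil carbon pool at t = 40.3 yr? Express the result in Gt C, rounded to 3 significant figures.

The sink rate constant is k = F₀/M₀ = 60.28/1835 = 0.03285 yr⁻¹.
Solving dM/dt = F₁ − kM with M(0) = M₀ gives M(t) = F₁/k + (M₀ − F₁/k)·e^(−kt).
F₁/k = 67.65/0.03285 = 2059.4 Gt C; kt = 0.03285 × 40.3 = 1.324, e^(−kt) = 0.2661.
M(40.3) = 2059.4 + (1835 − 2059.4) × 0.2661 = 2059.4 − 59.70 = 1999.7 Gt C.

2000 Gt C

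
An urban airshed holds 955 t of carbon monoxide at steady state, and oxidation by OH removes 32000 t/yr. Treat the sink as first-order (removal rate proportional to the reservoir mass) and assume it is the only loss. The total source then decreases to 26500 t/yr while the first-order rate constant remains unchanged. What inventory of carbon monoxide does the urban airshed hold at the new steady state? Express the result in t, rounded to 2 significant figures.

790 t

Rate constant k = F/M = 32000 / 955 = 33.51 yr⁻¹.
At the new steady state, source = k·M_new ⇒ M_new = 26500 / 33.51 = 790.9 t.
(Equivalently M_new = M × F_new/F_old = 955 × 26500/32000.)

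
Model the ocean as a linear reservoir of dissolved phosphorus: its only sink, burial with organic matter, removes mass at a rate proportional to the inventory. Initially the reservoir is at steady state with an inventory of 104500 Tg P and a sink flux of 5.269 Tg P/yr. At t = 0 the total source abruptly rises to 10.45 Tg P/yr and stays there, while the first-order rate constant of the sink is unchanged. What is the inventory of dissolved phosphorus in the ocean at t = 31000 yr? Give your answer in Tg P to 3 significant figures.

186000 Tg P

Residence time τ = M₀/F₀ = 19830 yr. The eventual steady state is M_∞ = M₀·(F₁/F₀) = 104500 × 10.45/5.269 = 207250 Tg P.
The anomaly ΔM(t) = M(t) − M_∞ decays as ΔM₀·e^(−t/τ) with ΔM₀ = 104500 − 207250 = −102800 Tg P.
At t = 31000 yr, e^(−t/τ) = e^(−1.563) = 0.2095, so ΔM = −21530 Tg P and M = 207250 − 21530 = 185730 Tg P.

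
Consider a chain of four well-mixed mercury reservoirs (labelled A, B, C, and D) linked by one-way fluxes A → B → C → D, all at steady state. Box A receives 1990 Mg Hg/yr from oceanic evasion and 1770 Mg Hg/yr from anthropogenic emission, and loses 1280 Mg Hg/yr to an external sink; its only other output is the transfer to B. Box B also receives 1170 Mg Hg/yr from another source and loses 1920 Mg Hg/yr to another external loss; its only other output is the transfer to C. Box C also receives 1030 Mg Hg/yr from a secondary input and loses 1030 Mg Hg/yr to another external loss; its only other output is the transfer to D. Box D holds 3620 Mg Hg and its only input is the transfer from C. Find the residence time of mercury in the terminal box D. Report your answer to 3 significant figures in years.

2.09 yr

Box A: F(A→B) = (1990 + 1770) − 1280 = 2480.0 Mg Hg/yr.
Box B: F(B→C) = (2480.0 + 1170) − 1920 = 1730.0 Mg Hg/yr.
Box C: F(C→D) = (1730.0 + 1030) − 1030 = 1730.0 Mg Hg/yr.
Box D throughput = its input = 1730.0 Mg Hg/yr; τ = 3620 / 1730.0 = 2.092 yr.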